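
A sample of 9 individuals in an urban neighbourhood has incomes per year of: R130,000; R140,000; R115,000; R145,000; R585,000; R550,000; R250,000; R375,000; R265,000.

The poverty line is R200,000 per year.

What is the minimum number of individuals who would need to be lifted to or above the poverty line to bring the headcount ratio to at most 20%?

3

Currently q = 4 of N = 9 are below the line (H = 0.444).
A headcount ratio of at most 20% allows at most ⌊0.20 × 9⌋ = 1 poor individuals.
So at least 4 − 1 = 3 must be lifted.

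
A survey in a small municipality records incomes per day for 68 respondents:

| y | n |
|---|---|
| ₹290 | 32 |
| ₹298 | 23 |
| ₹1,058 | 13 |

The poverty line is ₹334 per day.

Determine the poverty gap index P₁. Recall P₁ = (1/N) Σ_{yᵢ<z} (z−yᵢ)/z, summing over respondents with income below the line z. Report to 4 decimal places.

0.0985

Below z: 32×₹290, 23×₹298 (q = 55 of N = 68).
Normalized shortfalls: (334−290)/334 = 0.1317 (×32); (334−298)/334 = 0.1078 (×23).
Sum of shortfalls = 6.694611; P₁ averages over all N: 6.694611 / 68 = 0.0985.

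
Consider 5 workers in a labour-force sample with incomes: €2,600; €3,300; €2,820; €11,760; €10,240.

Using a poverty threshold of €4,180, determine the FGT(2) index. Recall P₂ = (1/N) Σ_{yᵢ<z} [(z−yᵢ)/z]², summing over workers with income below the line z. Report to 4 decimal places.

Below z: €2,600, €2,820, €3,300 (q = 3 of N = 5).
Gap ratios (z−y)/z: (4180−2600)/4180 = 0.3780; (4180−2820)/4180 = 0.3254; (4180−3300)/4180 = 0.2105.
Squared: 0.1429; 0.1059; 0.0443.
Sum = 0.293056; P₂ = 0.293056 / 5 = 0.0586.

0.0586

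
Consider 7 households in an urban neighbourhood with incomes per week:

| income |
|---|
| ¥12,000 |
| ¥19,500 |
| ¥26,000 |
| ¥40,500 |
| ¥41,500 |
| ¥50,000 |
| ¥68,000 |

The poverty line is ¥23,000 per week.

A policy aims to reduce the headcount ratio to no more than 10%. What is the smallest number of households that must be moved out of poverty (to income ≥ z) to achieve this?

Currently q = 2 of N = 7 are below the line (H = 0.286).
A headcount ratio of at most 10% allows at most ⌊0.10 × 7⌋ = 0 poor households.
So at least 2 − 0 = 2 must be lifted.

2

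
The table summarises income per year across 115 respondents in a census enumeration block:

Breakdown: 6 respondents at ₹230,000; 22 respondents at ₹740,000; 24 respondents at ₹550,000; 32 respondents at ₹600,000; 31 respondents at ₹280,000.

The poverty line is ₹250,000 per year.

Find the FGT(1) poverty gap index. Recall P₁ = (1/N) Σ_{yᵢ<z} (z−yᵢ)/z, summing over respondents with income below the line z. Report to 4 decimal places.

0.0042

Poor units: 6×₹230,000 (q = 6 of N = 115).
Gap ratios (z−y)/z: (250000−230000)/250000 = 0.0800 (×6).
Sum of shortfalls = 0.480000; P₁ averages over all N: 0.480000 / 115 = 0.0042.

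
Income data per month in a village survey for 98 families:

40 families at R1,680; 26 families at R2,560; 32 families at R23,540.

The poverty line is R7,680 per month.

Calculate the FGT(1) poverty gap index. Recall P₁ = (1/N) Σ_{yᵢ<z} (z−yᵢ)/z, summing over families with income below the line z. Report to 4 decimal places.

0.4957

Incomes under z: 40×R1,680, 26×R2,560 (q = 66 of N = 98).
Normalized shortfalls: (7680−1680)/7680 = 0.7812 (×40); (7680−2560)/7680 = 0.6667 (×26).
Σ = 48.583333. Dividing by the full population N = 98 gives P₁ = 0.4957.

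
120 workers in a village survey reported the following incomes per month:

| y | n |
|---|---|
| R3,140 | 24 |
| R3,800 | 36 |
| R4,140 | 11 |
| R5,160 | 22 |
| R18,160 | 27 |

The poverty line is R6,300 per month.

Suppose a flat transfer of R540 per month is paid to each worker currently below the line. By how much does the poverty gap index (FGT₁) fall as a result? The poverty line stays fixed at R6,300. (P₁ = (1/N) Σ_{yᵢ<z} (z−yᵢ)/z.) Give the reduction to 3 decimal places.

0.066

Before: below the line — 24×R3,140, 36×R3,800, 11×R4,140, 22×R5,160; poverty gap index (FGT₁) = 0.28397.
After the R540 transfer: below the line — 24×R3,680, 36×R4,340, 11×R4,680, 22×R5,700; poverty gap index (FGT₁) = 0.21754.
Reduction = 0.28397 − 0.21754 = 0.066.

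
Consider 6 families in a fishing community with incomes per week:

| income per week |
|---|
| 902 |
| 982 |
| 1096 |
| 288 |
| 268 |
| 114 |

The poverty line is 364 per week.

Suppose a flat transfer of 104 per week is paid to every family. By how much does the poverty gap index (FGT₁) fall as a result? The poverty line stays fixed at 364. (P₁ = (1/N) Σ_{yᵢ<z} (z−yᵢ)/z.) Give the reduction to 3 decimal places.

0.126

Before: below the line — 114, 268, 288; poverty gap index (FGT₁) = 0.19322.
After the 104 transfer: below the line — 218; poverty gap index (FGT₁) = 0.06685.
Reduction = 0.19322 − 0.06685 = 0.126.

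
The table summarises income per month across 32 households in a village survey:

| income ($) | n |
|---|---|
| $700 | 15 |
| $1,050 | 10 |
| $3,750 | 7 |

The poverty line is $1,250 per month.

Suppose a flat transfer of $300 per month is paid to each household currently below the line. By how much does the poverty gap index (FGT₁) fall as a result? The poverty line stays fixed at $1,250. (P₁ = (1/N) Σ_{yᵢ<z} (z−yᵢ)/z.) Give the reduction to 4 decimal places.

Before: below the line — 15×$700, 10×$1,050; poverty gap index (FGT₁) = 0.256250.
After the $300 transfer: below the line — 15×$1,000; poverty gap index (FGT₁) = 0.093750.
Reduction = 0.256250 − 0.093750 = 0.1625.

0.1625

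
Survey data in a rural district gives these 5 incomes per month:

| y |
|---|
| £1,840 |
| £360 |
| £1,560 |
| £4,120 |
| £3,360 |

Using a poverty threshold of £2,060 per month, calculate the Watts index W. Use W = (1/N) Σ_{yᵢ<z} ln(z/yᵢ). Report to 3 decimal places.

0.427

Below z: £360, £1,560, £1,840 (q = 3 of N = 5).
Log gaps: ln(2060/360) = 1.7444; ln(2060/1560) = 0.2780; ln(2060/1840) = 0.1129.
W = 2.135318 / 5 = 0.427.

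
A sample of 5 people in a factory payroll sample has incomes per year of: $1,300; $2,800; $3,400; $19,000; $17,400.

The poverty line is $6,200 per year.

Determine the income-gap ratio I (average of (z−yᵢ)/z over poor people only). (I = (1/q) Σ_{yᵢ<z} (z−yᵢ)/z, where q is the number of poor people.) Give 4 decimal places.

0.5968

Incomes under z: $1,300, $2,800, $3,400 (q = 3 of N = 5).
Shortfall ratios (z−y)/z: 0.7903, 0.5484, 0.4516; sum = 1.790323.
The income-gap ratio divides by q (the poor only): 1.790323 / 3 = 0.5968.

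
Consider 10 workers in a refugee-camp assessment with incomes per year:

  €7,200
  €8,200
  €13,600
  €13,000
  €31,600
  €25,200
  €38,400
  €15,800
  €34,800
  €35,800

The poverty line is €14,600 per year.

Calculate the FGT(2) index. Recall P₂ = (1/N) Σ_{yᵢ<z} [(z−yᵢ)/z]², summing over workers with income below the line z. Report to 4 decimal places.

Below z: €7,200, €8,200, €13,000, €13,600 (q = 4 of N = 10).
Normalized shortfalls: (14600−7200)/14600 = 0.5068; (14600−8200)/14600 = 0.4384; (14600−13000)/14600 = 0.1096; (14600−13600)/14600 = 0.0685.
Squared: 0.2569; 0.1922; 0.0120; 0.0047.
Sum = 0.465753; P₂ = 0.465753 / 10 = 0.0466.

0.0466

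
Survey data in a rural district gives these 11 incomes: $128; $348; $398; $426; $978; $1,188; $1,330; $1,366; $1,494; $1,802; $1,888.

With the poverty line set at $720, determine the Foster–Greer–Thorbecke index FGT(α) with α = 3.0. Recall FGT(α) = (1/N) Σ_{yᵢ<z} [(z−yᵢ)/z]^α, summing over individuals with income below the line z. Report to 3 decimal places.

0.077

Below z: $128, $348, $398, $426 (q = 4 of N = 11).
Normalized shortfalls: (720−128)/720 = 0.8222; (720−348)/720 = 0.5167; (720−398)/720 = 0.4472; (720−426)/720 = 0.4083.
Raised to α = 3.0: 0.55586; 0.13792; 0.08945; 0.06808.
Sum = 0.851316; FGT(3.0) = 0.851316 / 11 = 0.077.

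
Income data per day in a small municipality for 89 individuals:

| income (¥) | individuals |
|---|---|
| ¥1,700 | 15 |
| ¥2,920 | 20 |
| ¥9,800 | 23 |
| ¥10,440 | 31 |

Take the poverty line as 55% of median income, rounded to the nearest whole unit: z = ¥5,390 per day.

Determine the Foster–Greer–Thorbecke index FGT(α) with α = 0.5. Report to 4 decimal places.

Poor units: 15×¥1,700, 20×¥2,920 (q = 35 of N = 89).
Shortfall ratios: (5390−1700)/5390 = 0.6846 (×15); (5390−2920)/5390 = 0.4583 (×20).
Raised to α = 0.5: 0.82741 (×15); 0.67695 (×20).
Sum = 25.950016; FGT(0.5) = 25.950016 / 89 = 0.2916.

0.2916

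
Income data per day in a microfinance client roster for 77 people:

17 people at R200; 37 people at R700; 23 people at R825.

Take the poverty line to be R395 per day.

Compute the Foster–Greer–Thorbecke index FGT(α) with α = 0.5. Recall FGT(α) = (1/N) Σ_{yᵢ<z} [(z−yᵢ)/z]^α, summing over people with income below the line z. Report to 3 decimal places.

Below z: 17×R200 (q = 17 of N = 77).
Normalized shortfalls: (395−200)/395 = 0.4937 (×17).
Raised to α = 0.5: 0.70262 (×17).
Sum = 11.944492; FGT(0.5) = 11.944492 / 77 = 0.155.

0.155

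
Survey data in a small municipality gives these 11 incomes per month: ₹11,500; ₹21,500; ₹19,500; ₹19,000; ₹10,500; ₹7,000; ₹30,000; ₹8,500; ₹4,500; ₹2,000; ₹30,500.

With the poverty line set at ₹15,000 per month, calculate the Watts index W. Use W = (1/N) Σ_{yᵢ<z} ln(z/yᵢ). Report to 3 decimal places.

Incomes under z: ₹2,000, ₹4,500, ₹7,000, ₹8,500, ₹10,500, ₹11,500 (q = 6 of N = 11).
Log shortfalls: ln(15000/2000) = 2.0149; ln(15000/4500) = 1.2040; ln(15000/7000) = 0.7621; ln(15000/8500) = 0.5680; ln(15000/10500) = 0.3567; ln(15000/11500) = 0.2657.
W = 5.171378 / 11 = 0.470.

0.470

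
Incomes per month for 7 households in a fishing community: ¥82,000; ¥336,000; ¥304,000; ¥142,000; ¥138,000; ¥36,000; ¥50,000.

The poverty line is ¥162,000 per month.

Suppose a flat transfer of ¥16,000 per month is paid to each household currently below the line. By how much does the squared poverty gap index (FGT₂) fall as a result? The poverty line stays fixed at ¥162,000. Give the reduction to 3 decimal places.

0.056

Before: below the line — ¥36,000, ¥50,000, ¥82,000, ¥138,000, ¥142,000; squared poverty gap index (FGT₂) = 0.19485.
After the ¥16,000 transfer: below the line — ¥52,000, ¥66,000, ¥98,000, ¥154,000, ¥158,000; squared poverty gap index (FGT₂) = 0.13876.
Reduction = 0.19485 − 0.13876 = 0.056.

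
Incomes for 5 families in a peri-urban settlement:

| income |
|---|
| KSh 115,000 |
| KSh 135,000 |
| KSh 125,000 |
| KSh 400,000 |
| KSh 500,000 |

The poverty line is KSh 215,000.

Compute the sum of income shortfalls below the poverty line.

KSh 270,000

Below the line: KSh 115,000, KSh 125,000, KSh 135,000 (q = 3 of N = 5).
Individual gaps: 215000−115000 = 100000; 215000−125000 = 90000; 215000−135000 = 80000.
Aggregate gap = KSh 270,000.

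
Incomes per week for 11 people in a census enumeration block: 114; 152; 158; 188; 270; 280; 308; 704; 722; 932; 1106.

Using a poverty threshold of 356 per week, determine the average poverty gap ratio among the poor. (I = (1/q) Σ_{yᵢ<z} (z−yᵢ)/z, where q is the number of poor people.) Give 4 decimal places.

0.4101

Poor units: 114, 152, 158, 188, 270, 280, 308 (q = 7 of N = 11).
Shortfall ratios (z−y)/z: 0.6798, 0.5730, 0.5562, 0.4719, 0.2416, 0.2135, 0.1348; sum = 2.870787.
The income-gap ratio divides by q (the poor only): 2.870787 / 7 = 0.4101.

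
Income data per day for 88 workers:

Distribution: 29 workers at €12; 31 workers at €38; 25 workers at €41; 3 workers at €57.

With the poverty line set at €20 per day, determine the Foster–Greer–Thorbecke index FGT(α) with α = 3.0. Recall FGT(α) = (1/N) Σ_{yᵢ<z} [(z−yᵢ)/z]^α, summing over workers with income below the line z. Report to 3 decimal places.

0.021

Below z: 29×€12 (q = 29 of N = 88).
Gap ratios (z−y)/z: (20−12)/20 = 0.4000 (×29).
Raised to α = 3.0: 0.06400 (×29).
Sum = 1.856000; FGT(3.0) = 1.856000 / 88 = 0.021.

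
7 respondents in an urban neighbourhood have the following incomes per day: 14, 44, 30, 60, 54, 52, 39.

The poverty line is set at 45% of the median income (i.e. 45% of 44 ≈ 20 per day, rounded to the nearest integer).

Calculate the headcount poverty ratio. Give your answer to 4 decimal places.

0.1429

1 of the 7 respondents have income below 20.
H = 1/7 = 0.1429.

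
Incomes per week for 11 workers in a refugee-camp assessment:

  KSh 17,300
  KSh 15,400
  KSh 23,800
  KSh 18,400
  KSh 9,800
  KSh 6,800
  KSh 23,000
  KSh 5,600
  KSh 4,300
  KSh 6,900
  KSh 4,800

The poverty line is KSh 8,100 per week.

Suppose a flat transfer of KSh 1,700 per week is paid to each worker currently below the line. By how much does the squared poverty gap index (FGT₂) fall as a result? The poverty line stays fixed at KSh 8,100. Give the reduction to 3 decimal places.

Before: below the line — KSh 4,300, KSh 4,800, KSh 5,600, KSh 6,800, KSh 6,900; squared poverty gap index (FGT₂) = 0.04809.
After the KSh 1,700 transfer: below the line — KSh 6,000, KSh 6,500, KSh 7,300; squared poverty gap index (FGT₂) = 0.01054.
Reduction = 0.04809 − 0.01054 = 0.038.

0.038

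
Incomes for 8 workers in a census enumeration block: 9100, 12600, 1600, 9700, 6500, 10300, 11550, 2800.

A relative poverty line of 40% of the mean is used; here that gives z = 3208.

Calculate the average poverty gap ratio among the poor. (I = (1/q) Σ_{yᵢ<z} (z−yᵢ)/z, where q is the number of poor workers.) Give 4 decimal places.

0.3142

Poor units: 1600, 2800 (q = 2 of N = 8).
Relative gaps: 0.5012, 0.1272; sum = 0.628429.
The income-gap ratio divides by q (the poor only): 0.628429 / 2 = 0.3142.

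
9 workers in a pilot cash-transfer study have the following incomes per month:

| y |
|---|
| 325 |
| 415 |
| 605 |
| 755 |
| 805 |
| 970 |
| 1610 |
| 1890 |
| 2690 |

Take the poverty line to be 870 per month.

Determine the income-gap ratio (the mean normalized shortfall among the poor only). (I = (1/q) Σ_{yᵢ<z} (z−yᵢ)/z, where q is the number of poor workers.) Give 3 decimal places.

0.332

Below the line: 325, 415, 605, 755, 805 (q = 5 of N = 9).
Relative gaps: 0.6264, 0.5230, 0.3046, 0.1322, 0.0747; sum = 1.660920.
I averages over the q = 5 poor units only: 1.660920 / 5 = 0.332.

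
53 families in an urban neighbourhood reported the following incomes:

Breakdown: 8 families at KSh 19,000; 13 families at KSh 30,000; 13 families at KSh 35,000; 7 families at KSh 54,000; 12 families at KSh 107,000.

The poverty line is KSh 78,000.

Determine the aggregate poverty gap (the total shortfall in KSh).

Poor units: 8×KSh 19,000, 13×KSh 30,000, 13×KSh 35,000, 7×KSh 54,000 (q = 41 of N = 53).
Individual gaps: 8×(78000−19000) = 472000; 13×(78000−30000) = 624000; 13×(78000−35000) = 559000; 7×(78000−54000) = 168000.
Aggregate gap = KSh 1,823,000.

KSh 1,823,000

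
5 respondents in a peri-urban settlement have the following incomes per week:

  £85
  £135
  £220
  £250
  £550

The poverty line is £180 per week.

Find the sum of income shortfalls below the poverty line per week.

£140

Incomes under z: £85, £135 (q = 2 of N = 5).
Individual gaps: 180−85 = 95; 180−135 = 45.
Aggregate gap = £140.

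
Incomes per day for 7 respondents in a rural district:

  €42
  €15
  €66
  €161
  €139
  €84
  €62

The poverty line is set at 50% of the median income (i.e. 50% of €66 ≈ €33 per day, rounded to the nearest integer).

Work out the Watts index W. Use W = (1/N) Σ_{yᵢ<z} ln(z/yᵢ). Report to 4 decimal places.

0.1126

Below the line: €15 (q = 1 of N = 7).
Log gaps: ln(33/15) = 0.7885.
W = 0.788457 / 7 = 0.1126.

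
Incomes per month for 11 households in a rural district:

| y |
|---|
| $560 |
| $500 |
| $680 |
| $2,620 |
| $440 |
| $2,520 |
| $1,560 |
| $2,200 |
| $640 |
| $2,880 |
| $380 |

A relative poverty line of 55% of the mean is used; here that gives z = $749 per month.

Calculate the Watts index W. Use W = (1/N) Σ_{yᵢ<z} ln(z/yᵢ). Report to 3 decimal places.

Below z: $380, $440, $500, $560, $640, $680 (q = 6 of N = 11).
ln(z/y) terms: ln(749/380) = 0.6786; ln(749/440) = 0.5320; ln(749/500) = 0.4041; ln(749/560) = 0.2908; ln(749/640) = 0.1573; ln(749/680) = 0.0966.
W = 2.159382 / 11 = 0.196.

0.196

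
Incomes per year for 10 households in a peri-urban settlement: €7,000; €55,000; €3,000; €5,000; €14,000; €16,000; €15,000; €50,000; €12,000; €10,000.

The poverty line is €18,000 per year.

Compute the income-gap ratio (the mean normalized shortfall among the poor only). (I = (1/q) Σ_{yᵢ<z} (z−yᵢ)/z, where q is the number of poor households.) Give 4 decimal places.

Below the line: €3,000, €5,000, €7,000, €10,000, €12,000, €14,000, €15,000, €16,000 (q = 8 of N = 10).
Relative gaps: 0.8333, 0.7222, 0.6111, 0.4444, 0.3333, 0.2222, 0.1667, 0.1111; sum = 3.444444.
I averages over the q = 8 poor units only: 3.444444 / 8 = 0.4306.

0.4306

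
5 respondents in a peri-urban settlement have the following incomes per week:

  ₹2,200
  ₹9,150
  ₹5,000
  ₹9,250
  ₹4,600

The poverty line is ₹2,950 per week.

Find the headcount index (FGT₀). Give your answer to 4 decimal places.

1 of the 5 respondents have income below ₹2,950.
H = 1/5 = 0.2000.

0.2000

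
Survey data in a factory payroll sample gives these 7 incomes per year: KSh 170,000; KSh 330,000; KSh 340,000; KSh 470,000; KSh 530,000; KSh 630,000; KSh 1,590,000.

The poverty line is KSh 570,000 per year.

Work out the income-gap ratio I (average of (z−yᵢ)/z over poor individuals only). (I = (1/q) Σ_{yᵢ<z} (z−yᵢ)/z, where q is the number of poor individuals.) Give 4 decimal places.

0.3544

Incomes under z: KSh 170,000, KSh 330,000, KSh 340,000, KSh 470,000, KSh 530,000 (q = 5 of N = 7).
Relative gaps: 0.7018, 0.4211, 0.4035, 0.1754, 0.0702; sum = 1.771930.
I averages over the q = 5 poor units only: 1.771930 / 5 = 0.3544.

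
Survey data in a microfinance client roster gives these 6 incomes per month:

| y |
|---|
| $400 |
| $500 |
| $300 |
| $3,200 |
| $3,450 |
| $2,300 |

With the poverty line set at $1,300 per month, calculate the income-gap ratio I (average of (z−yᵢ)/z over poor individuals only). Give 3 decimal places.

Below the line: $300, $400, $500 (q = 3 of N = 6).
Shortfall ratios (z−y)/z: 0.7692, 0.6923, 0.6154; sum = 2.076923.
I averages over the q = 3 poor units only: 2.076923 / 3 = 0.692.

0.692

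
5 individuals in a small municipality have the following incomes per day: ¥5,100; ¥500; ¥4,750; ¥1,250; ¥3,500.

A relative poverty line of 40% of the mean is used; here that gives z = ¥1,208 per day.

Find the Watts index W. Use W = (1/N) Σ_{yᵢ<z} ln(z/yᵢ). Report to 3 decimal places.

Poor units: ¥500 (q = 1 of N = 5).
Log shortfalls: ln(1208/500) = 0.8821.
W = 0.882113 / 5 = 0.176.

0.176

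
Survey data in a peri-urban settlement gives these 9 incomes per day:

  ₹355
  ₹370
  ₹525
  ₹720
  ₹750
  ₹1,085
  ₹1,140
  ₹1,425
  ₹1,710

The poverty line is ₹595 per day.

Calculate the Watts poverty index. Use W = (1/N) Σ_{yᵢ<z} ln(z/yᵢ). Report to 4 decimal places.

0.1241

Below the line: ₹355, ₹370, ₹525 (q = 3 of N = 9).
Log shortfalls: ln(595/355) = 0.5164; ln(595/370) = 0.4751; ln(595/525) = 0.1252.
W = 1.116665 / 9 = 0.1241.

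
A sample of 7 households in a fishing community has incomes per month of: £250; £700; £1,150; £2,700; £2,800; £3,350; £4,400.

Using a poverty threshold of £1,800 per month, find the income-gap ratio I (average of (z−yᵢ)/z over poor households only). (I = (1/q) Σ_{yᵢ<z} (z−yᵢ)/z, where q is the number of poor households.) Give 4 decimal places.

0.6111

Below z: £250, £700, £1,150 (q = 3 of N = 7).
Relative gaps: 0.8611, 0.6111, 0.3611; sum = 1.833333.
I averages over the q = 3 poor units only: 1.833333 / 3 = 0.6111.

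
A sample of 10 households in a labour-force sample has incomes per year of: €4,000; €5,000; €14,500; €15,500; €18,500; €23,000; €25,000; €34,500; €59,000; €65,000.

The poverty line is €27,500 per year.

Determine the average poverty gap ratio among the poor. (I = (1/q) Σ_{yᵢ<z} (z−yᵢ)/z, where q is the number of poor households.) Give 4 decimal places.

0.4519

Below z: €4,000, €5,000, €14,500, €15,500, €18,500, €23,000, €25,000 (q = 7 of N = 10).
Shortfall ratios (z−y)/z: 0.8545, 0.8182, 0.4727, 0.4364, 0.3273, 0.1636, 0.0909; sum = 3.163636.
The income-gap ratio divides by q (the poor only): 3.163636 / 7 = 0.4519.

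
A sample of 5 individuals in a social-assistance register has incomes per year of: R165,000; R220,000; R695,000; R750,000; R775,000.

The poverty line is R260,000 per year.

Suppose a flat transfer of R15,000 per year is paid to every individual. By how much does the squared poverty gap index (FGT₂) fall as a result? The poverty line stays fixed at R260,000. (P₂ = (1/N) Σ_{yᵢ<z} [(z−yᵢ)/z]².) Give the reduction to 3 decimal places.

0.011

Before: below the line — R165,000, R220,000; squared poverty gap index (FGT₂) = 0.03143.
After the R15,000 transfer: below the line — R180,000, R235,000; squared poverty gap index (FGT₂) = 0.02078.
Reduction = 0.03143 − 0.02078 = 0.011.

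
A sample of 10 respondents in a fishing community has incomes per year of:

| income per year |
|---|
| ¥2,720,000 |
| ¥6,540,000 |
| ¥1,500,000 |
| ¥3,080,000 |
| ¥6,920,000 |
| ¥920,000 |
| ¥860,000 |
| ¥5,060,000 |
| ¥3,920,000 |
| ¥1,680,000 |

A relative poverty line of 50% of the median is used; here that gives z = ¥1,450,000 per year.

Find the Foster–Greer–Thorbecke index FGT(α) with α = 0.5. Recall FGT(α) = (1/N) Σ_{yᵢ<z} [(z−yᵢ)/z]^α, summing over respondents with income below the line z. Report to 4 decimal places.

Incomes under z: ¥860,000, ¥920,000 (q = 2 of N = 10).
Relative gaps: (1450000−860000)/1450000 = 0.4069; (1450000−920000)/1450000 = 0.3655.
Raised to α = 0.5: 0.63788; 0.60458.
Sum = 1.242465; FGT(0.5) = 1.242465 / 10 = 0.1242.

0.1242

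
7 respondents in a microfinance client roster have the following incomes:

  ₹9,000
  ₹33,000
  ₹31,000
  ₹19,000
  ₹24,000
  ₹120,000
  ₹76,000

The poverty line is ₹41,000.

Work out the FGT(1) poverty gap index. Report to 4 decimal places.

0.3101

Below z: ₹9,000, ₹19,000, ₹24,000, ₹31,000, ₹33,000 (q = 5 of N = 7).
Normalized shortfalls: (41000−9000)/41000 = 0.7805; (41000−19000)/41000 = 0.5366; (41000−24000)/41000 = 0.4146; (41000−31000)/41000 = 0.2439; (41000−33000)/41000 = 0.1951.
Σ = 2.170732. Dividing by the full population N = 7 gives P₁ = 0.3101.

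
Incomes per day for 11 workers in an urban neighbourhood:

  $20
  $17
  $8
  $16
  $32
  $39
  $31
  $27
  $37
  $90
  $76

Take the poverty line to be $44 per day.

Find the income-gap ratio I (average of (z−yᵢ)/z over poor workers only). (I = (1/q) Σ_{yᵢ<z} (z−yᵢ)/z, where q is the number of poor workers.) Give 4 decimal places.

Below the line: $8, $16, $17, $20, $27, $31, $32, $37, $39 (q = 9 of N = 11).
Relative gaps: 0.8182, 0.6364, 0.6136, 0.5455, 0.3864, 0.2955, 0.2727, 0.1591, 0.1136; sum = 3.840909.
The income-gap ratio divides by q (the poor only): 3.840909 / 9 = 0.4268.

0.4268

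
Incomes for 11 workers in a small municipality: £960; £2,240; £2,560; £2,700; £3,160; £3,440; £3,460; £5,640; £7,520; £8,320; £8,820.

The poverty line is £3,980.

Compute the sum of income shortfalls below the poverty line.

Incomes under z: £960, £2,240, £2,560, £2,700, £3,160, £3,440, £3,460 (q = 7 of N = 11).
Individual gaps: 3980−960 = 3020; 3980−2240 = 1740; 3980−2560 = 1420; 3980−2700 = 1280; 3980−3160 = 820; 3980−3440 = 540; 3980−3460 = 520.
Aggregate gap = £9,340.

£9,340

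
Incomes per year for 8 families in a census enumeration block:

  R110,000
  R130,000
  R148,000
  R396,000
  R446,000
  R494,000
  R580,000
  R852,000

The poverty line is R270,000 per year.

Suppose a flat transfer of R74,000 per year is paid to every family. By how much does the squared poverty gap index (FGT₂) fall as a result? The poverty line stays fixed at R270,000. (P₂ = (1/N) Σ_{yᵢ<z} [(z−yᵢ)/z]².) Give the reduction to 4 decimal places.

0.0789

Before: below the line — R110,000, R130,000, R148,000; squared poverty gap index (FGT₂) = 0.103025.
After the R74,000 transfer: below the line — R184,000, R204,000, R222,000; squared poverty gap index (FGT₂) = 0.024102.
Reduction = 0.103025 − 0.024102 = 0.0789.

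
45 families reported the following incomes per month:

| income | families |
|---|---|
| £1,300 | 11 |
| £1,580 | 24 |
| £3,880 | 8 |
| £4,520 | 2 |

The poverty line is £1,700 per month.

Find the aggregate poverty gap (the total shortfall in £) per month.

£7,280

Below the line: 11×£1,300, 24×£1,580 (q = 35 of N = 45).
Individual gaps: 11×(1700−1300) = 4400; 24×(1700−1580) = 2880.
Aggregate gap = £7,280.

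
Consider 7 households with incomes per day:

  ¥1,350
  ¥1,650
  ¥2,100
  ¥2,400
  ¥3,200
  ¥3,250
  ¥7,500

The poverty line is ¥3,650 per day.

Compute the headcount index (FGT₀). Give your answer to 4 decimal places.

0.8571

6 of the 7 households have income below ¥3,650.
H = 6/7 = 0.8571.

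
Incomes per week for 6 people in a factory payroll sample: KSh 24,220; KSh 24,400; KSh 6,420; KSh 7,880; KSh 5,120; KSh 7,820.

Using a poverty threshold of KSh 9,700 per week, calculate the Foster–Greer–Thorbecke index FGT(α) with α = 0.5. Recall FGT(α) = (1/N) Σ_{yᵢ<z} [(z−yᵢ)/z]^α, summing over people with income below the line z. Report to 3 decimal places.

0.357

Below z: KSh 5,120, KSh 6,420, KSh 7,820, KSh 7,880 (q = 4 of N = 6).
Gap ratios (z−y)/z: (9700−5120)/9700 = 0.4722; (9700−6420)/9700 = 0.3381; (9700−7820)/9700 = 0.1938; (9700−7880)/9700 = 0.1876.
Raised to α = 0.5: 0.68714; 0.58150; 0.44024; 0.43316.
Sum = 2.142049; FGT(0.5) = 2.142049 / 6 = 0.357.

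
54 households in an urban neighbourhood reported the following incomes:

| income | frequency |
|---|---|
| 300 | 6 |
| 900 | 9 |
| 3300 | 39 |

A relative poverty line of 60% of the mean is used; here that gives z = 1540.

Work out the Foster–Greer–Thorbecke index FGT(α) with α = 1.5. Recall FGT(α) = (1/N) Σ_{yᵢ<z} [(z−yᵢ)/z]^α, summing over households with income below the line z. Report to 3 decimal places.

Incomes under z: 6×300, 9×900 (q = 15 of N = 54).
Shortfall ratios: (1540−300)/1540 = 0.8052 (×6); (1540−900)/1540 = 0.4156 (×9).
Raised to α = 1.5: 0.72252 (×6); 0.26791 (×9).
Sum = 6.746325; FGT(1.5) = 6.746325 / 54 = 0.125.

0.125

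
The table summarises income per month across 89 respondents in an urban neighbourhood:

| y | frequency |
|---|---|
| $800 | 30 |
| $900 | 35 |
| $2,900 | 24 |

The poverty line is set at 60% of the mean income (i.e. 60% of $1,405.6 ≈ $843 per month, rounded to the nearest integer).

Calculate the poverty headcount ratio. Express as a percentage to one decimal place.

30 of the 89 respondents have income below $843.
H = 30/89 = 33.7%.

33.7%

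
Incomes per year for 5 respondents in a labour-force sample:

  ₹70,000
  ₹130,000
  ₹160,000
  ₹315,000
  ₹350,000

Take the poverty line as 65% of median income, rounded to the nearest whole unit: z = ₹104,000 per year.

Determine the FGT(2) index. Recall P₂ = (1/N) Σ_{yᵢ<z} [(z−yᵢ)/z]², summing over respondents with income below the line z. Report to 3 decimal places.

0.021

Below the line: ₹70,000 (q = 1 of N = 5).
Shortfall ratios: (104000−70000)/104000 = 0.3269.
Squared: 0.1069.
Sum = 0.106879; P₂ = 0.106879 / 5 = 0.021.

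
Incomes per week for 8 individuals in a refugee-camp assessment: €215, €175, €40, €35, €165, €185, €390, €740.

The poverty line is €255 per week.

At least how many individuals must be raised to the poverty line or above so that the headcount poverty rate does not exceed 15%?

5

6 of the 8 individuals are poor, so H = 6/8 = 0.750.
A headcount ratio of at most 15% allows at most ⌊0.15 × 8⌋ = 1 poor individuals.
So at least 6 − 1 = 5 must be lifted.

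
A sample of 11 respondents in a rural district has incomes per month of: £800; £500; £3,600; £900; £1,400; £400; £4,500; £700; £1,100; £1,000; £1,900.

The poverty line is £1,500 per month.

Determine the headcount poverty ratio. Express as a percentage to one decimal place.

72.7%

8 of the 11 respondents have income below £1,500.
H = 8/11 = 72.7%.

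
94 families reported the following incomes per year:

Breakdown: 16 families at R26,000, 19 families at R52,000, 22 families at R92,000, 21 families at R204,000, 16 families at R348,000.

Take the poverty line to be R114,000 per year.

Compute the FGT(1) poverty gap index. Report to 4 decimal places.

Poor units: 16×R26,000, 19×R52,000, 22×R92,000 (q = 57 of N = 94).
Shortfall ratios: (114000−26000)/114000 = 0.7719 (×16); (114000−52000)/114000 = 0.5439 (×19); (114000−92000)/114000 = 0.1930 (×22).
Sum of shortfalls = 26.929825; P₁ averages over all N: 26.929825 / 94 = 0.2865.

0.2865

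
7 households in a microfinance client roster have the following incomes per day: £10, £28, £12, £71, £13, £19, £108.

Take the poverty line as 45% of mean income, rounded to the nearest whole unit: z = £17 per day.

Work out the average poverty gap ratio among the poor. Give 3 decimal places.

Below the line: £10, £12, £13 (q = 3 of N = 7).
Relative gaps: 0.4118, 0.2941, 0.2353; sum = 0.941176.
The income-gap ratio divides by q (the poor only): 0.941176 / 3 = 0.314.

0.314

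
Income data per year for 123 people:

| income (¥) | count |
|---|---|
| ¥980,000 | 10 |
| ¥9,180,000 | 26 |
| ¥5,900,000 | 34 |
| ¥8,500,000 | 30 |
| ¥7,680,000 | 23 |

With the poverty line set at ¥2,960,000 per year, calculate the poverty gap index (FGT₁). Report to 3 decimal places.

0.054

Incomes under z: 10×¥980,000 (q = 10 of N = 123).
Gap ratios (z−y)/z: (2960000−980000)/2960000 = 0.6689 (×10).
Sum of shortfalls = 6.689189; P₁ averages over all N: 6.689189 / 123 = 0.054.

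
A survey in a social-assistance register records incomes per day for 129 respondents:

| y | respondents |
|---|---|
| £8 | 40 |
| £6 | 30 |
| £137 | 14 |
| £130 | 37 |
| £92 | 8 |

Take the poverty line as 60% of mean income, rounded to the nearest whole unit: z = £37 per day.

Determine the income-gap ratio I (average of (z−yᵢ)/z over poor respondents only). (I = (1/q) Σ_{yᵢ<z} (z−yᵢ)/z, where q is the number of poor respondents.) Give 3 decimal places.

0.807

Poor units: 30×£6, 40×£8 (q = 70 of N = 129).
Shortfall ratios (z−y)/z: 0.8378 (×30), 0.7838 (×40); sum = 56.486486.
The income-gap ratio divides by q (the poor only): 56.486486 / 70 = 0.807.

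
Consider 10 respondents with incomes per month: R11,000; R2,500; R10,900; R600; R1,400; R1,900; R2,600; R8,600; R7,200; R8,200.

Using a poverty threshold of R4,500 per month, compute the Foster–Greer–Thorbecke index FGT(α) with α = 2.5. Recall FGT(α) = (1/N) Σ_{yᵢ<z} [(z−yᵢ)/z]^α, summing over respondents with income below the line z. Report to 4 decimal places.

0.1594

Below z: R600, R1,400, R1,900, R2,500, R2,600 (q = 5 of N = 10).
Gap ratios (z−y)/z: (4500−600)/4500 = 0.8667; (4500−1400)/4500 = 0.6889; (4500−1900)/4500 = 0.5778; (4500−2500)/4500 = 0.4444; (4500−2600)/4500 = 0.4222.
Raised to α = 2.5: 0.69925; 0.39389; 0.25375; 0.13169; 0.11584.
Sum = 1.594408; FGT(2.5) = 1.594408 / 10 = 0.1594.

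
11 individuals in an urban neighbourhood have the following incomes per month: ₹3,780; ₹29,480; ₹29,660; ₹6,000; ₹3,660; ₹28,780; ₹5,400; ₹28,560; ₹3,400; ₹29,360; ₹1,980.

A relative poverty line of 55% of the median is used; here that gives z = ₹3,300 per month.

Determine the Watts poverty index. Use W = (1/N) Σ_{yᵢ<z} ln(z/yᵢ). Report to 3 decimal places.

Incomes under z: ₹1,980 (q = 1 of N = 11).
ln(z/y) terms: ln(3300/1980) = 0.5108.
W = 0.510826 / 11 = 0.046.

0.046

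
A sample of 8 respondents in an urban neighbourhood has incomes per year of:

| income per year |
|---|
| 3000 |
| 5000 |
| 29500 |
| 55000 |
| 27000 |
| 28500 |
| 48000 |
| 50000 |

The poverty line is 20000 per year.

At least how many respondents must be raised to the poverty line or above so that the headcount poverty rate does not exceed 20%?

2 of the 8 respondents are poor, so H = 2/8 = 0.250.
A headcount ratio of at most 20% allows at most ⌊0.20 × 8⌋ = 1 poor respondents.
So at least 2 − 1 = 1 must be lifted.

1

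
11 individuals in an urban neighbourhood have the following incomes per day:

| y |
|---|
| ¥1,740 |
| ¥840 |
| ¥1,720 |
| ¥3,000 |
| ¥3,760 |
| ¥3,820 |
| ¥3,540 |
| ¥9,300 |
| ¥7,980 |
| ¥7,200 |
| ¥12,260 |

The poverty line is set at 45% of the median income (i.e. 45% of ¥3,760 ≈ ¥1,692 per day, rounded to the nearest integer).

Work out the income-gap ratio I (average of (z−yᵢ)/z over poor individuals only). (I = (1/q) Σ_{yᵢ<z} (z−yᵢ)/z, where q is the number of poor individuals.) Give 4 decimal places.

0.5035

Below the line: ¥840 (q = 1 of N = 11).
Shortfall ratios (z−y)/z: 0.5035; sum = 0.503546.
I averages over the q = 1 poor units only: 0.503546 / 1 = 0.5035.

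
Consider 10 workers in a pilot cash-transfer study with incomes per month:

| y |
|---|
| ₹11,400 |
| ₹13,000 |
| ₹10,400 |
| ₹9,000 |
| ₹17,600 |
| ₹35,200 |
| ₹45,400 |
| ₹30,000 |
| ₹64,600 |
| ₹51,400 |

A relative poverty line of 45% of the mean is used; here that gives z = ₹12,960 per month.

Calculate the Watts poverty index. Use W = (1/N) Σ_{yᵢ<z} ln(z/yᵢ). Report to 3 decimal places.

Below the line: ₹9,000, ₹10,400, ₹11,400 (q = 3 of N = 10).
Log gaps: ln(12960/9000) = 0.3646; ln(12960/10400) = 0.2201; ln(12960/11400) = 0.1283.
W = 0.712959 / 10 = 0.071.

0.071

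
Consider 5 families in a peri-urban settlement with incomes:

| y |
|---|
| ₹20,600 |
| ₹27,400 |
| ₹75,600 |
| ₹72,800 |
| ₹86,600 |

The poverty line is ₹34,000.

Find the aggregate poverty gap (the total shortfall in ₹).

Poor units: ₹20,600, ₹27,400 (q = 2 of N = 5).
Individual gaps: 34000−20600 = 13400; 34000−27400 = 6600.
Aggregate gap = ₹20,000.

₹20,000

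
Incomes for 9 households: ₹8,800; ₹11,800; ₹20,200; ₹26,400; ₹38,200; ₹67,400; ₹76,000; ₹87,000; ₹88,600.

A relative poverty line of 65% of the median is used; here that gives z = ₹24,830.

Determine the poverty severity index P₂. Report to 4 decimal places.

Poor units: ₹8,800, ₹11,800, ₹20,200 (q = 3 of N = 9).
Shortfall ratios: (24830−8800)/24830 = 0.6456; (24830−11800)/24830 = 0.5248; (24830−20200)/24830 = 0.1865.
Squared: 0.4168; 0.2754; 0.0348.
Sum = 0.726939; P₂ = 0.726939 / 9 = 0.0808.

0.0808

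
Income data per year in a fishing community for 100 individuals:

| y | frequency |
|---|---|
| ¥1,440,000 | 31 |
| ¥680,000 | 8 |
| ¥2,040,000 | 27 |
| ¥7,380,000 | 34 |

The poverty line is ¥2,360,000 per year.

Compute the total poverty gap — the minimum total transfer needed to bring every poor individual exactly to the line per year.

Below the line: 8×¥680,000, 31×¥1,440,000, 27×¥2,040,000 (q = 66 of N = 100).
Individual gaps: 8×(2360000−680000) = 13440000; 31×(2360000−1440000) = 28520000; 27×(2360000−2040000) = 8640000.
Aggregate gap = ¥50,600,000.

¥50,600,000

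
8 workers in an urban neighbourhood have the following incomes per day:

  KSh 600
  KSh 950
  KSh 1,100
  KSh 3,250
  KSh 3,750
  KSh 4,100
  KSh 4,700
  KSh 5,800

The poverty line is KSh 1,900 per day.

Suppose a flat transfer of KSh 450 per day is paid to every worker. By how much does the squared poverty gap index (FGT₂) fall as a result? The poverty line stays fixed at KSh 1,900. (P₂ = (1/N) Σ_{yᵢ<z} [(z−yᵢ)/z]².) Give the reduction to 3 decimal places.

0.074

Before: below the line — KSh 600, KSh 950, KSh 1,100; squared poverty gap index (FGT₂) = 0.11193.
After the KSh 450 transfer: below the line — KSh 1,050, KSh 1,400, KSh 1,550; squared poverty gap index (FGT₂) = 0.03792.
Reduction = 0.11193 − 0.03792 = 0.074.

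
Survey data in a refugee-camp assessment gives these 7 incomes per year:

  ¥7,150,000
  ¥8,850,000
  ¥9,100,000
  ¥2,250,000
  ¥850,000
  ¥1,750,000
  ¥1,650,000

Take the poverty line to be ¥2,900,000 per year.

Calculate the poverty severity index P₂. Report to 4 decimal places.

Below z: ¥850,000, ¥1,650,000, ¥1,750,000, ¥2,250,000 (q = 4 of N = 7).
Relative gaps: (2900000−850000)/2900000 = 0.7069; (2900000−1650000)/2900000 = 0.4310; (2900000−1750000)/2900000 = 0.3966; (2900000−2250000)/2900000 = 0.2241.
Squared: 0.4997; 0.1858; 0.1573; 0.0502.
Sum = 0.892985; P₂ = 0.892985 / 7 = 0.1276.

0.1276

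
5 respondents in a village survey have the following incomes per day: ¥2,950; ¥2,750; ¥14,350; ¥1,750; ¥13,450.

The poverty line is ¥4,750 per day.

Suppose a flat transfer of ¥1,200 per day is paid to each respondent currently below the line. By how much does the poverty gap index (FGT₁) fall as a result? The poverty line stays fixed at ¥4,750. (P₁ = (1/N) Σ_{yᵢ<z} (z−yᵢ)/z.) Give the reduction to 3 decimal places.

Before: below the line — ¥1,750, ¥2,750, ¥2,950; poverty gap index (FGT₁) = 0.28632.
After the ¥1,200 transfer: below the line — ¥2,950, ¥3,950, ¥4,150; poverty gap index (FGT₁) = 0.13474.
Reduction = 0.28632 − 0.13474 = 0.152.

0.152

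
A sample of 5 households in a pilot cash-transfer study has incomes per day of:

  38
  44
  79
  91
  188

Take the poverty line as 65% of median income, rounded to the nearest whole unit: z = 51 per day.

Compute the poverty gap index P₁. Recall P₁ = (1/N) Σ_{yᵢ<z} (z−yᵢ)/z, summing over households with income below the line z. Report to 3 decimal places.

Poor units: 38, 44 (q = 2 of N = 5).
Gap ratios (z−y)/z: (51−38)/51 = 0.2549; (51−44)/51 = 0.1373.
Σ = 0.392157. Dividing by the full population N = 5 gives P₁ = 0.078.

0.078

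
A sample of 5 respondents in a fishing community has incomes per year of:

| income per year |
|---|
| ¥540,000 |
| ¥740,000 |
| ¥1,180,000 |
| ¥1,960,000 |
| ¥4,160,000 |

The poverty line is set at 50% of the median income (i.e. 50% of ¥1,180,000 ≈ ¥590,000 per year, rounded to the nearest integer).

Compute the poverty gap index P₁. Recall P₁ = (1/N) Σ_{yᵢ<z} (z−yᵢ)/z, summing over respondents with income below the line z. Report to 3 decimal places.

Incomes under z: ¥540,000 (q = 1 of N = 5).
Normalized shortfalls: (590000−540000)/590000 = 0.0847.
Σ = 0.084746. Dividing by the full population N = 5 gives P₁ = 0.017.

0.017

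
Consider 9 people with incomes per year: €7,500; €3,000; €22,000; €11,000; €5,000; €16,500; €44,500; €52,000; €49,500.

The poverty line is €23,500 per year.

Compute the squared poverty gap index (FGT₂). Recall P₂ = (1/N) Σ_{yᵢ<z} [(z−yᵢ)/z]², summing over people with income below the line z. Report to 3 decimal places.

0.247

Below the line: €3,000, €5,000, €7,500, €11,000, €16,500, €22,000 (q = 6 of N = 9).
Normalized shortfalls: (23500−3000)/23500 = 0.8723; (23500−5000)/23500 = 0.7872; (23500−7500)/23500 = 0.6809; (23500−11000)/23500 = 0.5319; (23500−16500)/23500 = 0.2979; (23500−22000)/23500 = 0.0638.
Squared: 0.7610; 0.6197; 0.4636; 0.2829; 0.0887; 0.0041.
Sum = 2.220009; P₂ = 2.220009 / 9 = 0.247.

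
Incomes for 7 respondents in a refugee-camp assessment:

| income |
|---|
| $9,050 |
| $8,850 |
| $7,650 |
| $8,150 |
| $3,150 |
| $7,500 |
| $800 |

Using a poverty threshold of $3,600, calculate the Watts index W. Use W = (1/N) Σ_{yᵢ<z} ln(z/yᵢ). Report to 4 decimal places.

0.2339

Below z: $800, $3,150 (q = 2 of N = 7).
ln(z/y) terms: ln(3600/800) = 1.5041; ln(3600/3150) = 0.1335.
W = 1.637609 / 7 = 0.2339.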